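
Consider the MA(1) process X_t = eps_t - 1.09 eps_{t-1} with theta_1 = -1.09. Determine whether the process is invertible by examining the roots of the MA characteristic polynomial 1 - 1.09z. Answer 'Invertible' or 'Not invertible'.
\text{Not invertible}

The MA(q) characteristic polynomial is P(z) = 1 - 1.09z.
Invertibility requires all roots to lie outside the unit circle, i.e. |z| > 1 for every root.
This is linear in z: 1 + (-1.09) z = 0  =>  z = -1/(-1.09) = 0.917431,  |z| = 0.917431.
Moduli of all roots: 0.9174.
All moduli strictly greater than 1? No.
Verdict: Not invertible.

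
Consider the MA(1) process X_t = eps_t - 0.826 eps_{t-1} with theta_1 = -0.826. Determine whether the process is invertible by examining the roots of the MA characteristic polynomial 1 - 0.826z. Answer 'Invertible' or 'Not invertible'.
\text{Invertible}

The MA(q) characteristic polynomial is P(z) = 1 - 0.826z.
Invertibility requires all roots to lie outside the unit circle, i.e. |z| > 1 for every root.
This is linear in z: 1 + (-0.826) z = 0  =>  z = -1/(-0.826) = 1.210654,  |z| = 1.210654.
Moduli of all roots: 1.2107.
All moduli strictly greater than 1? Yes.
Verdict: Invertible.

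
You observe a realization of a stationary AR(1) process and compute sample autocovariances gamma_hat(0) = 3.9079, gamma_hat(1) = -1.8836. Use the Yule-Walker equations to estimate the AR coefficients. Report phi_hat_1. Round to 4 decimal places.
\hat\phi_{1} = -0.4820

The Yule-Walker equations for an AR(p) process read, in matrix form,
  Gamma_p phi = r_p,   with   (Gamma_p)_{ij} = gamma(|i - j|),
                       (r_p)_i = gamma(i),   i,j = 1..p.
Substitute the sample gammas (Toeplitz matrix and right-hand side of size 1):
  Gamma_p = [[3.9079]]
  r_p     = [-1.8836]
With p = 1 this is the single equation gamma(0) phi_1 = gamma(1):
  phi_hat_1 = gamma(1) / gamma(0) = -1.8836 / 3.9079 = -0.4820.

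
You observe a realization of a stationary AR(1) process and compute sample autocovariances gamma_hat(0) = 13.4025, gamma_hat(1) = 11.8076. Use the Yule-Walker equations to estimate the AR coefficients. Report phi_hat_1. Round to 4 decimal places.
\hat\phi_{1} = 0.8810

The Yule-Walker equations for an AR(p) process read, in matrix form,
  Gamma_p phi = r_p,   with   (Gamma_p)_{ij} = gamma(|i - j|),
                       (r_p)_i = gamma(i),   i,j = 1..p.
Substitute the sample gammas (Toeplitz matrix and right-hand side of size 1):
  Gamma_p = [[13.4025]]
  r_p     = [11.8076]
With p = 1 this is the single equation gamma(0) phi_1 = gamma(1):
  phi_hat_1 = gamma(1) / gamma(0) = 11.8076 / 13.4025 = 0.8810.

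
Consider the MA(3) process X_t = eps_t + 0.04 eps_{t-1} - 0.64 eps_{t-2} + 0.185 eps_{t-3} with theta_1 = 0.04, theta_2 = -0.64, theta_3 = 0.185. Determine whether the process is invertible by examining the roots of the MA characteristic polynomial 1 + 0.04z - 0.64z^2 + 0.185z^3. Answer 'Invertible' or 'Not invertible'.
\text{Invertible}

The MA(q) characteristic polynomial is P(z) = 1 + 0.04z - 0.64z^2 + 0.185z^3.
Invertibility requires all roots to lie outside the unit circle, i.e. |z| > 1 for every root.
Degree 3: look for a simple real root z0 first, then factor out (1 - z/z0) and solve the remaining quadratic.
Testing z0 = 2: P(2) = 1 + (0.04)(2) + (-0.64)(2)^2 + (0.185)(2)^3
  = 1 + (0.08) + (-2.56) + (1.48) = 0.  So z_0 = 2 is a root, |z_0| = 2.
Divide out the factor (1 - 0.5 z) = (1 - z/z0) (since 1/z0 = 0.5):
  P(z) = (1 - 0.5 z)(1 + (0.54) z + (-0.37) z^2)
  [check: z-coef 0.54 - (0.5) = 0.04; z^2-coef -0.37 - (0.5)(0.54) = -0.64; z^3-coef -(0.5)(-0.37) = 0.185.]
Remaining roots from the quadratic factor 1 + (0.54) z + (-0.37) z^2:
  Set 1 + (0.54) z + (-0.37) z^2 = 0, i.e. a z^2 + b z + c = 0 with a = -0.37, b = 0.54, c = 1.
  Discriminant D = b^2 - 4ac = (0.54)^2 - 4*(-0.37)*1 = 0.2916 - (-1.48) = 1.7716.
  D >= 0, so the roots are real: z = (-b +/- sqrt(D)) / (2a) = (-0.54 +/- 1.331015) / (-0.74).
    z_1 = (-0.54 + 1.331015) / (-0.74) = -1.0689,   |z_1| = 1.0689.
    z_2 = (-0.54 - 1.331015) / (-0.74) = 2.5284,   |z_2| = 2.5284.
Moduli of all roots: 2.0000, 1.0689, 2.5284.
All moduli strictly greater than 1? Yes.
Verdict: Invertible.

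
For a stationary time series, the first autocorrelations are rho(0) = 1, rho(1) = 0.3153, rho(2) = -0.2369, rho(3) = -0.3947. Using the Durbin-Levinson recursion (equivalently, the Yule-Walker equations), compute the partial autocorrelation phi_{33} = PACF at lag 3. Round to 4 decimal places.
\phi_{33} = -0.2250

The PACF at lag k is phi_{kk}, the last component of the solution
to the Yule-Walker system G_k phi = r_k where
  (G_k)_{ij} = rho(|i - j|), (r_k)_i = rho(i), i,j = 1..k.
Equivalently, Durbin-Levinson gives phi_{kk} iteratively:
  phi_{11} = rho(1)
  phi_{kk} = [rho(k) - sum_{j=1..k-1} phi_{k-1,j} rho(k-j)]
            / [1 - sum_{j=1..k-1} phi_{k-1,j} rho(j)],
  phi_{k,j} = phi_{k-1,j} - phi_{kk} phi_{k-1,k-j},  j = 1..k-1.
Step k = 1:
  phi_11 = rho(1) = 0.3153.
Step k = 2:
  phi_22 = [rho(2) - phi_11 rho(1)] / [1 - phi_11 rho(1)] = [-0.2369 - (0.3153)(0.3153)] / [1 - (0.3153)(0.3153)]
         = -0.33631409 / 0.90058591 = -0.373439.
  Update: phi_21 = phi_11 - phi_22 phi_11 = 0.3153 - (-0.373439)(0.3153) = 0.433045.
Step k = 3:
  phi_33 = [rho(3) - phi_21 rho(2) - phi_22 rho(1)] / [1 - phi_21 rho(1) - phi_22 rho(2)]
    numerator   = -0.3947 - (0.433045)(-0.2369) - (-0.373439)(0.3153) = -0.17436617
    denominator = 1 - (0.433045)(0.3153) - (-0.373439)(-0.2369) = 0.77499304
  phi_33 = -0.17436617 / 0.77499304 = -0.225.
Therefore phi_{33} = -0.2250.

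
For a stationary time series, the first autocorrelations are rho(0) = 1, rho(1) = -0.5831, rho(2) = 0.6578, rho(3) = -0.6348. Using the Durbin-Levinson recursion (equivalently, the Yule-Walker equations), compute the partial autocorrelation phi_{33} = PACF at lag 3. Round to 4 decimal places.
\phi_{33} = -0.3060

The PACF at lag k is phi_{kk}, the last component of the solution
to the Yule-Walker system G_k phi = r_k where
  (G_k)_{ij} = rho(|i - j|), (r_k)_i = rho(i), i,j = 1..k.
Equivalently, Durbin-Levinson gives phi_{kk} iteratively:
  phi_{11} = rho(1)
  phi_{kk} = [rho(k) - sum_{j=1..k-1} phi_{k-1,j} rho(k-j)]
            / [1 - sum_{j=1..k-1} phi_{k-1,j} rho(j)],
  phi_{k,j} = phi_{k-1,j} - phi_{kk} phi_{k-1,k-j},  j = 1..k-1.
Step k = 1:
  phi_11 = rho(1) = -0.5831.
Step k = 2:
  phi_22 = [rho(2) - phi_11 rho(1)] / [1 - phi_11 rho(1)] = [0.6578 - (-0.5831)(-0.5831)] / [1 - (-0.5831)(-0.5831)]
         = 0.31779439 / 0.65999439 = 0.481511.
  Update: phi_21 = phi_11 - phi_22 phi_11 = -0.5831 - (0.481511)(-0.5831) = -0.302331.
Step k = 3:
  phi_33 = [rho(3) - phi_21 rho(2) - phi_22 rho(1)] / [1 - phi_21 rho(1) - phi_22 rho(2)]
    numerator   = -0.6348 - (-0.302331)(0.6578) - (0.481511)(-0.5831) = -0.1551577
    denominator = 1 - (-0.302331)(-0.5831) - (0.481511)(0.6578) = 0.50697298
  phi_33 = -0.1551577 / 0.50697298 = -0.306.
Therefore phi_{33} = -0.3060.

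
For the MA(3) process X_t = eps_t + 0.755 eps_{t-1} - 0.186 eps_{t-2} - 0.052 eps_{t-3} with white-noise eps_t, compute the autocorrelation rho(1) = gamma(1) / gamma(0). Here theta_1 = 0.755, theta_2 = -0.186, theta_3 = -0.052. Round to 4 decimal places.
\rho(1) = 0.3884

For an MA(q) process with theta_0 = 1, the autocovariance is
  gamma(k) = sigma^2 * sum_{i=0..q-k} theta_i * theta_{i+k},
and rho(k) = gamma(k) / gamma(0). Sigma^2 cancels.
  numerator   = (1)*(0.755) + (0.755)*(-0.186) + (-0.186)*(-0.052) = 0.624242.
  denominator = (1)^2 + (0.755)^2 + (-0.186)^2 + (-0.052)^2 = 1.607325.
  rho(1) = 0.624242 / 1.607325 = 0.3884.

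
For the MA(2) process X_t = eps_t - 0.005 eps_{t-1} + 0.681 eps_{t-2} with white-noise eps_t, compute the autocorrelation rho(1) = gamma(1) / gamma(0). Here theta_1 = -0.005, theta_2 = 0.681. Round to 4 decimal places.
\rho(1) = -0.0057

For an MA(q) process with theta_0 = 1, the autocovariance is
  gamma(k) = sigma^2 * sum_{i=0..q-k} theta_i * theta_{i+k},
and rho(k) = gamma(k) / gamma(0). Sigma^2 cancels.
  numerator   = (1)*(-0.005) + (-0.005)*(0.681) = -0.008405.
  denominator = (1)^2 + (-0.005)^2 + (0.681)^2 = 1.463786.
  rho(1) = -0.008405 / 1.463786 = -0.0057.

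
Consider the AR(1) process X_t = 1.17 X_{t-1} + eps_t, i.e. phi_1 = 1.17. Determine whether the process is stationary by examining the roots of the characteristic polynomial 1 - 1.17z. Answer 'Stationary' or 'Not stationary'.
\text{Not stationary}

The AR(p) characteristic polynomial is P(z) = 1 - 1.17z.
Stationarity requires all roots to lie outside the unit circle, i.e. |z| > 1 for every root.
This is linear in z: 1 + (-1.17) z = 0  =>  z = -1/(-1.17) = 0.854701,  |z| = 0.854701.
Moduli of all roots: 0.8547.
All moduli strictly greater than 1? No.
Verdict: Not stationary.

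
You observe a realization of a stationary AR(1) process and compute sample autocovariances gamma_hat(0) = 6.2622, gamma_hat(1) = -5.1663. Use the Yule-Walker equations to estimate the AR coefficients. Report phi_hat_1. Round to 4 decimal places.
\hat\phi_{1} = -0.8250

The Yule-Walker equations for an AR(p) process read, in matrix form,
  Gamma_p phi = r_p,   with   (Gamma_p)_{ij} = gamma(|i - j|),
                       (r_p)_i = gamma(i),   i,j = 1..p.
Substitute the sample gammas (Toeplitz matrix and right-hand side of size 1):
  Gamma_p = [[6.2622]]
  r_p     = [-5.1663]
With p = 1 this is the single equation gamma(0) phi_1 = gamma(1):
  phi_hat_1 = gamma(1) / gamma(0) = -5.1663 / 6.2622 = -0.8250.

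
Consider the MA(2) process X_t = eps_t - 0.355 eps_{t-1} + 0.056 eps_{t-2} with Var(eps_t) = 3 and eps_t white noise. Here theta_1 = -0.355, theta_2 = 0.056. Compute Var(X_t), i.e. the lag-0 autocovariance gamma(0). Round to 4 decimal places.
\gamma(0) = 3.3875

For an MA(q) process X_t = eps_t + sum_i theta_i eps_{t-i} with
Var(eps_t) = sigma^2, the variance is
  gamma(0) = sigma^2 * (1 + sum_i theta_i^2).
  sum_i theta_i^2 = (-0.355)^2 + (0.056)^2 = 0.126025 + 0.003136 = 0.129161.
  gamma(0) = 3 * (1 + 0.129161) = 3 * 1.129161 = 3.387483, which rounds to 3.3875.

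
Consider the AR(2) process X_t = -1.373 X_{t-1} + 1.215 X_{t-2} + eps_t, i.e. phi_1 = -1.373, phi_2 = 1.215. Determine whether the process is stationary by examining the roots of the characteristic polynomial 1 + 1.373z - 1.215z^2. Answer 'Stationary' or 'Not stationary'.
\text{Not stationary}

The AR(p) characteristic polynomial is P(z) = 1 + 1.373z - 1.215z^2.
Stationarity requires all roots to lie outside the unit circle, i.e. |z| > 1 for every root.
Set 1 + (1.373) z + (-1.215) z^2 = 0, i.e. a z^2 + b z + c = 0 with a = -1.215, b = 1.373, c = 1.
Discriminant D = b^2 - 4ac = (1.373)^2 - 4*(-1.215)*1 = 1.885129 - (-4.86) = 6.745129.
D >= 0, so the roots are real: z = (-b +/- sqrt(D)) / (2a) = (-1.373 +/- 2.597139) / (-2.43).
  z_1 = (-1.373 + 2.597139) / (-2.43) = -0.5038,   |z_1| = 0.5038.
  z_2 = (-1.373 - 2.597139) / (-2.43) = 1.6338,   |z_2| = 1.6338.
Moduli of all roots: 0.5038, 1.6338.
All moduli strictly greater than 1? No.
Verdict: Not stationary.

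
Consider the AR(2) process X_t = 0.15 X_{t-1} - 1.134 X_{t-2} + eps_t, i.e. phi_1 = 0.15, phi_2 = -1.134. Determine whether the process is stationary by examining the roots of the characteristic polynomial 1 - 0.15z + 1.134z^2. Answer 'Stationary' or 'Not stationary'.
\text{Not stationary}

The AR(p) characteristic polynomial is P(z) = 1 - 0.15z + 1.134z^2.
Stationarity requires all roots to lie outside the unit circle, i.e. |z| > 1 for every root.
Set 1 + (-0.15) z + (1.134) z^2 = 0, i.e. a z^2 + b z + c = 0 with a = 1.134, b = -0.15, c = 1.
Discriminant D = b^2 - 4ac = (-0.15)^2 - 4*(1.134)*1 = 0.0225 - (4.536) = -4.5135.
D < 0, so the roots are the complex-conjugate pair z = (-b +/- i sqrt(-D)) / (2a) = 0.0661 +/- 0.9367i.
For a conjugate pair |z|^2 = z * conj(z) = (product of roots) = c/a = 1/(1.134) = 0.881834, so |z| = sqrt(0.881834) = 0.9391 for both roots.
Moduli of all roots: 0.9391, 0.9391.
All moduli strictly greater than 1? No.
Verdict: Not stationary.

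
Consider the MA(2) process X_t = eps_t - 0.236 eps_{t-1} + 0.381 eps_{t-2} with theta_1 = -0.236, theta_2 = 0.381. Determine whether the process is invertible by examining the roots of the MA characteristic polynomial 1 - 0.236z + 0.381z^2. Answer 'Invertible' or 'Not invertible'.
\text{Invertible}

The MA(q) characteristic polynomial is P(z) = 1 - 0.236z + 0.381z^2.
Invertibility requires all roots to lie outside the unit circle, i.e. |z| > 1 for every root.
Set 1 + (-0.236) z + (0.381) z^2 = 0, i.e. a z^2 + b z + c = 0 with a = 0.381, b = -0.236, c = 1.
Discriminant D = b^2 - 4ac = (-0.236)^2 - 4*(0.381)*1 = 0.055696 - (1.524) = -1.468304.
D < 0, so the roots are the complex-conjugate pair z = (-b +/- i sqrt(-D)) / (2a) = 0.3097 +/- 1.5902i.
For a conjugate pair |z|^2 = z * conj(z) = (product of roots) = c/a = 1/(0.381) = 2.624672, so |z| = sqrt(2.624672) = 1.6201 for both roots.
Moduli of all roots: 1.6201, 1.6201.
All moduli strictly greater than 1? Yes.
Verdict: Invertible.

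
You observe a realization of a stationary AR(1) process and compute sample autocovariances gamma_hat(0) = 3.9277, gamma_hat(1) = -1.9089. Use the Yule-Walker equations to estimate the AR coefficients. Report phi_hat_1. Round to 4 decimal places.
\hat\phi_{1} = -0.4860

The Yule-Walker equations for an AR(p) process read, in matrix form,
  Gamma_p phi = r_p,   with   (Gamma_p)_{ij} = gamma(|i - j|),
                       (r_p)_i = gamma(i),   i,j = 1..p.
Substitute the sample gammas (Toeplitz matrix and right-hand side of size 1):
  Gamma_p = [[3.9277]]
  r_p     = [-1.9089]
With p = 1 this is the single equation gamma(0) phi_1 = gamma(1):
  phi_hat_1 = gamma(1) / gamma(0) = -1.9089 / 3.9277 = -0.4860.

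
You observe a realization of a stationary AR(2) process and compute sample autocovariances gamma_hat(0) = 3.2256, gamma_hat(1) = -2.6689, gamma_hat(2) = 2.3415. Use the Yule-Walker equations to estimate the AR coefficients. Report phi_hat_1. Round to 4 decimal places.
\hat\phi_{1} = -0.7191

The Yule-Walker equations for an AR(p) process read, in matrix form,
  Gamma_p phi = r_p,   with   (Gamma_p)_{ij} = gamma(|i - j|),
                       (r_p)_i = gamma(i),   i,j = 1..p.
Substitute the sample gammas (Toeplitz matrix and right-hand side of size 2):
  Gamma_p = [[3.2256, -2.6689], [-2.6689, 3.2256]]
  r_p     = [-2.6689, 2.3415]
Written out:
  3.2256 phi_1 - 2.6689 phi_2 = -2.6689
  -2.6689 phi_1 + 3.2256 phi_2 = 2.3415
Solve by Cramer's rule:
  det = gamma(0)^2 - gamma(1)^2 = (3.2256)^2 - (-2.6689)^2 = 10.40449536 - 7.12302721 = 3.28146815
  phi_hat_1 = [gamma(1) gamma(0) - gamma(1) gamma(2)] / det = [(-2.6689)(3.2256) - (-2.6689)(2.3415)] / 3.28146815 = -2.35957449 / 3.28146815 = -0.7191
  phi_hat_2 = [gamma(0) gamma(2) - gamma(1)^2] / det = [(3.2256)(2.3415) - (-2.6689)^2] / 3.28146815 = 0.42971519 / 3.28146815 = 0.131
So phi_hat = [-0.7191, 0.1310].
Therefore phi_hat_1 = -0.7191.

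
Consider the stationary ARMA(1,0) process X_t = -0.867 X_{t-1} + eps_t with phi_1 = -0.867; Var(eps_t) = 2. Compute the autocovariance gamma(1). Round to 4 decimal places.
\gamma(1) = -6.9832

Multiply the model equation by X_{t-k} and take expectations. With theta_0 = psi_0 = 1 and psi_j the MA(infinity) weights, this gives
  gamma(k) - sum_i phi_i gamma(k-i) = c_k,
  c_k = sigma^2 * sum_{j=k..q} theta_j psi_{j-k}   (c_k = 0 for k > q),
using gamma(-m) = gamma(m).
Pure AR (q = 0): c_0 = sigma^2 = 2, c_k = 0 for k >= 1.
Equations for k = 0 and k = 1 (AR order 1):
  gamma(0) = phi_1 gamma(1) + c_0
  gamma(1) = phi_1 gamma(0) + c_1
Substituting the second into the first: gamma(0) (1 - phi_1^2) = c_0 + phi_1 c_1, so
  gamma(0) = c_0 / (1 - phi_1^2) = 2 / (1 - (-0.867)^2) = 2 / 0.248311 = 8.054416.
  gamma(1) = phi_1 gamma(0) = (-0.867)(8.054416) = -6.983178.
Therefore gamma(1) = -6.9832 (to 4 decimal places).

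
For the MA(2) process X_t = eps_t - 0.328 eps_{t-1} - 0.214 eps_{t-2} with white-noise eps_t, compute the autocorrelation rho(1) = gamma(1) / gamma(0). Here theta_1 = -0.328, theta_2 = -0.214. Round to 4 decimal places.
\rho(1) = -0.2235

For an MA(q) process with theta_0 = 1, the autocovariance is
  gamma(k) = sigma^2 * sum_{i=0..q-k} theta_i * theta_{i+k},
and rho(k) = gamma(k) / gamma(0). Sigma^2 cancels.
  numerator   = (1)*(-0.328) + (-0.328)*(-0.214) = -0.257808.
  denominator = (1)^2 + (-0.328)^2 + (-0.214)^2 = 1.15338.
  rho(1) = -0.257808 / 1.15338 = -0.2235.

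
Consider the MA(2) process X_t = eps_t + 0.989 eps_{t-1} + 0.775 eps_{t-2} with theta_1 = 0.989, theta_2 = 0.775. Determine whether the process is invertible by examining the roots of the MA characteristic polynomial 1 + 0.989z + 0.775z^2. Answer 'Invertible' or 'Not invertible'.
\text{Invertible}

The MA(q) characteristic polynomial is P(z) = 1 + 0.989z + 0.775z^2.
Invertibility requires all roots to lie outside the unit circle, i.e. |z| > 1 for every root.
Set 1 + (0.989) z + (0.775) z^2 = 0, i.e. a z^2 + b z + c = 0 with a = 0.775, b = 0.989, c = 1.
Discriminant D = b^2 - 4ac = (0.989)^2 - 4*(0.775)*1 = 0.978121 - (3.1) = -2.121879.
D < 0, so the roots are the complex-conjugate pair z = (-b +/- i sqrt(-D)) / (2a) = -0.6381 +/- 0.9398i.
For a conjugate pair |z|^2 = z * conj(z) = (product of roots) = c/a = 1/(0.775) = 1.290323, so |z| = sqrt(1.290323) = 1.1359 for both roots.
Moduli of all roots: 1.1359, 1.1359.
All moduli strictly greater than 1? Yes.
Verdict: Invertible.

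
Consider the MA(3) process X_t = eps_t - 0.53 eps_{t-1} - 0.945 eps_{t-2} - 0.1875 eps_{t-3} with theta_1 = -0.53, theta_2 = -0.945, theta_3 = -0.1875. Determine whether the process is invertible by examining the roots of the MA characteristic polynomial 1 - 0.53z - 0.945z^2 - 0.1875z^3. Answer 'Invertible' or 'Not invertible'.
\text{Not invertible}

The MA(q) characteristic polynomial is P(z) = 1 - 0.53z - 0.945z^2 - 0.1875z^3.
Invertibility requires all roots to lie outside the unit circle, i.e. |z| > 1 for every root.
Degree 3: look for a simple real root z0 first, then factor out (1 - z/z0) and solve the remaining quadratic.
Testing z0 = -4: P(-4) = 1 + (-0.53)(-4) + (-0.945)(-4)^2 + (-0.1875)(-4)^3
  = 1 + (2.12) + (-15.12) + (12) = 0.  So z_0 = -4 is a root, |z_0| = 4.
Divide out the factor (1 + 0.25 z) = (1 - z/z0) (since 1/z0 = -0.25):
  P(z) = (1 + 0.25 z)(1 + (-0.78) z + (-0.75) z^2)
  [check: z-coef -0.78 - (-0.25) = -0.53; z^2-coef -0.75 - (-0.25)(-0.78) = -0.945; z^3-coef -(-0.25)(-0.75) = -0.1875.]
Remaining roots from the quadratic factor 1 + (-0.78) z + (-0.75) z^2:
  Set 1 + (-0.78) z + (-0.75) z^2 = 0, i.e. a z^2 + b z + c = 0 with a = -0.75, b = -0.78, c = 1.
  Discriminant D = b^2 - 4ac = (-0.78)^2 - 4*(-0.75)*1 = 0.6084 - (-3) = 3.6084.
  D >= 0, so the roots are real: z = (-b +/- sqrt(D)) / (2a) = (0.78 +/- 1.899579) / (-1.5).
    z_1 = (0.78 + 1.899579) / (-1.5) = -1.7864,   |z_1| = 1.7864.
    z_2 = (0.78 - 1.899579) / (-1.5) = 0.7464,   |z_2| = 0.7464.
Moduli of all roots: 4.0000, 1.7864, 0.7464.
All moduli strictly greater than 1? No.
Verdict: Not invertible.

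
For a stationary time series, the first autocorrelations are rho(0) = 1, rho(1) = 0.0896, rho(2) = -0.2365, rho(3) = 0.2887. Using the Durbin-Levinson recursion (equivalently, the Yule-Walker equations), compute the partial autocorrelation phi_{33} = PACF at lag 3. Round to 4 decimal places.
\phi_{33} = 0.3619

The PACF at lag k is phi_{kk}, the last component of the solution
to the Yule-Walker system G_k phi = r_k where
  (G_k)_{ij} = rho(|i - j|), (r_k)_i = rho(i), i,j = 1..k.
Equivalently, Durbin-Levinson gives phi_{kk} iteratively:
  phi_{11} = rho(1)
  phi_{kk} = [rho(k) - sum_{j=1..k-1} phi_{k-1,j} rho(k-j)]
            / [1 - sum_{j=1..k-1} phi_{k-1,j} rho(j)],
  phi_{k,j} = phi_{k-1,j} - phi_{kk} phi_{k-1,k-j},  j = 1..k-1.
Step k = 1:
  phi_11 = rho(1) = 0.0896.
Step k = 2:
  phi_22 = [rho(2) - phi_11 rho(1)] / [1 - phi_11 rho(1)] = [-0.2365 - (0.0896)(0.0896)] / [1 - (0.0896)(0.0896)]
         = -0.24452816 / 0.99197184 = -0.246507.
  Update: phi_21 = phi_11 - phi_22 phi_11 = 0.0896 - (-0.246507)(0.0896) = 0.111687.
Step k = 3:
  phi_33 = [rho(3) - phi_21 rho(2) - phi_22 rho(1)] / [1 - phi_21 rho(1) - phi_22 rho(2)]
    numerator   = 0.2887 - (0.111687)(-0.2365) - (-0.246507)(0.0896) = 0.33720103
    denominator = 1 - (0.111687)(0.0896) - (-0.246507)(-0.2365) = 0.9316939
  phi_33 = 0.33720103 / 0.9316939 = 0.3619.
Therefore phi_{33} = 0.3619.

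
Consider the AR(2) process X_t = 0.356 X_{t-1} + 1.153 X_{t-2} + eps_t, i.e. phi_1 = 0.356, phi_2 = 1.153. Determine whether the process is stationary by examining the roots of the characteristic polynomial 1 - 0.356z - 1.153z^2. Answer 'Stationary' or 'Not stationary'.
\text{Not stationary}

The AR(p) characteristic polynomial is P(z) = 1 - 0.356z - 1.153z^2.
Stationarity requires all roots to lie outside the unit circle, i.e. |z| > 1 for every root.
Set 1 + (-0.356) z + (-1.153) z^2 = 0, i.e. a z^2 + b z + c = 0 with a = -1.153, b = -0.356, c = 1.
Discriminant D = b^2 - 4ac = (-0.356)^2 - 4*(-1.153)*1 = 0.126736 - (-4.612) = 4.738736.
D >= 0, so the roots are real: z = (-b +/- sqrt(D)) / (2a) = (0.356 +/- 2.176864) / (-2.306).
  z_1 = (0.356 + 2.176864) / (-2.306) = -1.0984,   |z_1| = 1.0984.
  z_2 = (0.356 - 2.176864) / (-2.306) = 0.7896,   |z_2| = 0.7896.
Moduli of all roots: 1.0984, 0.7896.
All moduli strictly greater than 1? No.
Verdict: Not stationary.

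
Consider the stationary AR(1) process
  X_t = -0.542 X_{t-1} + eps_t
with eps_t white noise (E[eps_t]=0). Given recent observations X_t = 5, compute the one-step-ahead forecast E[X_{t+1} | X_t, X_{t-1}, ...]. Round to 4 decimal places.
E[X_{t+1} \mid \mathcal F_t] = -2.7100

For an AR(p) model X_t = c + sum_i phi_i X_{t-i} + eps_t, the
one-step-ahead conditional mean is
  E[X_{t+1} | X_t, ...] = c + sum_i phi_i X_{t+1-i}.
Substitute known values:
  E[X_{t+1} | ...] = (-0.542) * (5)
                   = -2.7100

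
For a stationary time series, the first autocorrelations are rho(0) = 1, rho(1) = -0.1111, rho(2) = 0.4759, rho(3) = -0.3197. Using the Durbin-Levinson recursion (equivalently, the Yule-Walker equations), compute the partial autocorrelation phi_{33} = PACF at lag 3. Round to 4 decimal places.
\phi_{33} = -0.3110

The PACF at lag k is phi_{kk}, the last component of the solution
to the Yule-Walker system G_k phi = r_k where
  (G_k)_{ij} = rho(|i - j|), (r_k)_i = rho(i), i,j = 1..k.
Equivalently, Durbin-Levinson gives phi_{kk} iteratively:
  phi_{11} = rho(1)
  phi_{kk} = [rho(k) - sum_{j=1..k-1} phi_{k-1,j} rho(k-j)]
            / [1 - sum_{j=1..k-1} phi_{k-1,j} rho(j)],
  phi_{k,j} = phi_{k-1,j} - phi_{kk} phi_{k-1,k-j},  j = 1..k-1.
Step k = 1:
  phi_11 = rho(1) = -0.1111.
Step k = 2:
  phi_22 = [rho(2) - phi_11 rho(1)] / [1 - phi_11 rho(1)] = [0.4759 - (-0.1111)(-0.1111)] / [1 - (-0.1111)(-0.1111)]
         = 0.46355679 / 0.98765679 = 0.46935.
  Update: phi_21 = phi_11 - phi_22 phi_11 = -0.1111 - (0.46935)(-0.1111) = -0.058955.
Step k = 3:
  phi_33 = [rho(3) - phi_21 rho(2) - phi_22 rho(1)] / [1 - phi_21 rho(1) - phi_22 rho(2)]
    numerator   = -0.3197 - (-0.058955)(0.4759) - (0.46935)(-0.1111) = -0.23949842
    denominator = 1 - (-0.058955)(-0.1111) - (0.46935)(0.4759) = 0.77008638
  phi_33 = -0.23949842 / 0.77008638 = -0.311.
Therefore phi_{33} = -0.3110.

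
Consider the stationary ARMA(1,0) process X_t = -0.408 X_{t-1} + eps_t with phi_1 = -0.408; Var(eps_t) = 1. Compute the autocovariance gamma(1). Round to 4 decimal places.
\gamma(1) = -0.4895

Multiply the model equation by X_{t-k} and take expectations. With theta_0 = psi_0 = 1 and psi_j the MA(infinity) weights, this gives
  gamma(k) - sum_i phi_i gamma(k-i) = c_k,
  c_k = sigma^2 * sum_{j=k..q} theta_j psi_{j-k}   (c_k = 0 for k > q),
using gamma(-m) = gamma(m).
Pure AR (q = 0): c_0 = sigma^2 = 1, c_k = 0 for k >= 1.
Equations for k = 0 and k = 1 (AR order 1):
  gamma(0) = phi_1 gamma(1) + c_0
  gamma(1) = phi_1 gamma(0) + c_1
Substituting the second into the first: gamma(0) (1 - phi_1^2) = c_0 + phi_1 c_1, so
  gamma(0) = c_0 / (1 - phi_1^2) = 1 / (1 - (-0.408)^2) = 1 / 0.833536 = 1.199708.
  gamma(1) = phi_1 gamma(0) = (-0.408)(1.199708) = -0.489481.
Therefore gamma(1) = -0.4895 (to 4 decimal places).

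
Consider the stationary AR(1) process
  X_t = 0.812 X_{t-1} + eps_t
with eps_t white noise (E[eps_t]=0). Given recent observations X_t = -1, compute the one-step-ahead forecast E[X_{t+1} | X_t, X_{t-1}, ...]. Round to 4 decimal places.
E[X_{t+1} \mid \mathcal F_t] = -0.8120

For an AR(p) model X_t = c + sum_i phi_i X_{t-i} + eps_t, the
one-step-ahead conditional mean is
  E[X_{t+1} | X_t, ...] = c + sum_i phi_i X_{t+1-i}.
Substitute known values:
  E[X_{t+1} | ...] = (0.812) * (-1)
                   = -0.8120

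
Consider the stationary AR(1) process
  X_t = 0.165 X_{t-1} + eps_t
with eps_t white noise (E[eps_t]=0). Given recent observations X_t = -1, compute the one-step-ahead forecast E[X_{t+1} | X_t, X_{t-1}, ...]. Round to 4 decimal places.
E[X_{t+1} \mid \mathcal F_t] = -0.1650

For an AR(p) model X_t = c + sum_i phi_i X_{t-i} + eps_t, the
one-step-ahead conditional mean is
  E[X_{t+1} | X_t, ...] = c + sum_i phi_i X_{t+1-i}.
Substitute known values:
  E[X_{t+1} | ...] = (0.165) * (-1)
                   = -0.1650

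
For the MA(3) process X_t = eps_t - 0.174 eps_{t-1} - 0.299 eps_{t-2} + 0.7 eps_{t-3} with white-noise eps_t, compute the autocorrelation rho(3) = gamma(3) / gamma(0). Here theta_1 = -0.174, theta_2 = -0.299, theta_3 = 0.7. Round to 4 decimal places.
\rho(3) = 0.4349

For an MA(q) process with theta_0 = 1, the autocovariance is
  gamma(k) = sigma^2 * sum_{i=0..q-k} theta_i * theta_{i+k},
and rho(k) = gamma(k) / gamma(0). Sigma^2 cancels.
  numerator   = (1)*(0.7) = 0.7.
  denominator = (1)^2 + (-0.174)^2 + (-0.299)^2 + (0.7)^2 = 1.609677.
  rho(3) = 0.7 / 1.609677 = 0.4349.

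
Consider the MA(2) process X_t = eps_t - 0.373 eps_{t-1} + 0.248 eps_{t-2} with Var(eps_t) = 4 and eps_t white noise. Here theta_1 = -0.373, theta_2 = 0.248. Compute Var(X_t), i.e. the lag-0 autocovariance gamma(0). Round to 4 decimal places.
\gamma(0) = 4.8025

For an MA(q) process X_t = eps_t + sum_i theta_i eps_{t-i} with
Var(eps_t) = sigma^2, the variance is
  gamma(0) = sigma^2 * (1 + sum_i theta_i^2).
  sum_i theta_i^2 = (-0.373)^2 + (0.248)^2 = 0.139129 + 0.061504 = 0.200633.
  gamma(0) = 4 * (1 + 0.200633) = 4 * 1.200633 = 4.802532, which rounds to 4.8025.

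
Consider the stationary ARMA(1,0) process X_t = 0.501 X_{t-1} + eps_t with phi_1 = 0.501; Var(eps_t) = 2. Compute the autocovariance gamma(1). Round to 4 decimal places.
\gamma(1) = 1.3378

Multiply the model equation by X_{t-k} and take expectations. With theta_0 = psi_0 = 1 and psi_j the MA(infinity) weights, this gives
  gamma(k) - sum_i phi_i gamma(k-i) = c_k,
  c_k = sigma^2 * sum_{j=k..q} theta_j psi_{j-k}   (c_k = 0 for k > q),
using gamma(-m) = gamma(m).
Pure AR (q = 0): c_0 = sigma^2 = 2, c_k = 0 for k >= 1.
Equations for k = 0 and k = 1 (AR order 1):
  gamma(0) = phi_1 gamma(1) + c_0
  gamma(1) = phi_1 gamma(0) + c_1
Substituting the second into the first: gamma(0) (1 - phi_1^2) = c_0 + phi_1 c_1, so
  gamma(0) = c_0 / (1 - phi_1^2) = 2 / (1 - (0.501)^2) = 2 / 0.748999 = 2.670231.
  gamma(1) = phi_1 gamma(0) = (0.501)(2.670231) = 1.337785.
Therefore gamma(1) = 1.3378 (to 4 decimal places).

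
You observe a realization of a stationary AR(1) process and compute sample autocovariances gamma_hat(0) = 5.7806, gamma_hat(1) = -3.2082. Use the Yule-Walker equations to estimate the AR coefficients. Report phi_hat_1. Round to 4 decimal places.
\hat\phi_{1} = -0.5550

The Yule-Walker equations for an AR(p) process read, in matrix form,
  Gamma_p phi = r_p,   with   (Gamma_p)_{ij} = gamma(|i - j|),
                       (r_p)_i = gamma(i),   i,j = 1..p.
Substitute the sample gammas (Toeplitz matrix and right-hand side of size 1):
  Gamma_p = [[5.7806]]
  r_p     = [-3.2082]
With p = 1 this is the single equation gamma(0) phi_1 = gamma(1):
  phi_hat_1 = gamma(1) / gamma(0) = -3.2082 / 5.7806 = -0.5550.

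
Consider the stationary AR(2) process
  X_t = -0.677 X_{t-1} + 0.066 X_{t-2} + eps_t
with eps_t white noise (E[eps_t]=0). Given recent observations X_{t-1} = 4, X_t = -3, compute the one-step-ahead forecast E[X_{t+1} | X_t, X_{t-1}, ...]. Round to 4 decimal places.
E[X_{t+1} \mid \mathcal F_t] = 2.2950

For an AR(p) model X_t = c + sum_i phi_i X_{t-i} + eps_t, the
one-step-ahead conditional mean is
  E[X_{t+1} | X_t, ...] = c + sum_i phi_i X_{t+1-i}.
Substitute known values:
  E[X_{t+1} | ...] = (-0.677) * (-3) + (0.066) * (4)
                   = 2.2950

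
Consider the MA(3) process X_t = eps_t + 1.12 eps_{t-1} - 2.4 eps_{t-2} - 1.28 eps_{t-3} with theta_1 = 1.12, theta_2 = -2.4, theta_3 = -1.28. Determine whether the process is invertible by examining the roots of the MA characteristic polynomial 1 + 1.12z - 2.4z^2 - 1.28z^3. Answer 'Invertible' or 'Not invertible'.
\text{Not invertible}

The MA(q) characteristic polynomial is P(z) = 1 + 1.12z - 2.4z^2 - 1.28z^3.
Invertibility requires all roots to lie outside the unit circle, i.e. |z| > 1 for every root.
Degree 3: look for a simple real root z0 first, then factor out (1 - z/z0) and solve the remaining quadratic.
Testing z0 = -0.5: P(-0.5) = 1 + (1.12)(-0.5) + (-2.4)(-0.5)^2 + (-1.28)(-0.5)^3
  = 1 + (-0.56) + (-0.6) + (0.16) = 0.  So z_0 = -0.5 is a root, |z_0| = 0.5.
Divide out the factor (1 + 2 z) = (1 - z/z0) (since 1/z0 = -2):
  P(z) = (1 + 2 z)(1 + (-0.88) z + (-0.64) z^2)
  [check: z-coef -0.88 - (-2) = 1.12; z^2-coef -0.64 - (-2)(-0.88) = -2.4; z^3-coef -(-2)(-0.64) = -1.28.]
Remaining roots from the quadratic factor 1 + (-0.88) z + (-0.64) z^2:
  Set 1 + (-0.88) z + (-0.64) z^2 = 0, i.e. a z^2 + b z + c = 0 with a = -0.64, b = -0.88, c = 1.
  Discriminant D = b^2 - 4ac = (-0.88)^2 - 4*(-0.64)*1 = 0.7744 - (-2.56) = 3.3344.
  D >= 0, so the roots are real: z = (-b +/- sqrt(D)) / (2a) = (0.88 +/- 1.826034) / (-1.28).
    z_1 = (0.88 + 1.826034) / (-1.28) = -2.1141,   |z_1| = 2.1141.
    z_2 = (0.88 - 1.826034) / (-1.28) = 0.7391,   |z_2| = 0.7391.
Moduli of all roots: 0.5000, 2.1141, 0.7391.
All moduli strictly greater than 1? No.
Verdict: Not invertible.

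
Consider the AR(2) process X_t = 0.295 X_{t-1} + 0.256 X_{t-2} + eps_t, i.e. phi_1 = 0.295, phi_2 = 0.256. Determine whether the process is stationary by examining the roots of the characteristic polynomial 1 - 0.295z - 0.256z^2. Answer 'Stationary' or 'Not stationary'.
\text{Stationary}

The AR(p) characteristic polynomial is P(z) = 1 - 0.295z - 0.256z^2.
Stationarity requires all roots to lie outside the unit circle, i.e. |z| > 1 for every root.
Set 1 + (-0.295) z + (-0.256) z^2 = 0, i.e. a z^2 + b z + c = 0 with a = -0.256, b = -0.295, c = 1.
Discriminant D = b^2 - 4ac = (-0.295)^2 - 4*(-0.256)*1 = 0.087025 - (-1.024) = 1.111025.
D >= 0, so the roots are real: z = (-b +/- sqrt(D)) / (2a) = (0.295 +/- 1.054052) / (-0.512).
  z_1 = (0.295 + 1.054052) / (-0.512) = -2.6349,   |z_1| = 2.6349.
  z_2 = (0.295 - 1.054052) / (-0.512) = 1.4825,   |z_2| = 1.4825.
Moduli of all roots: 2.6349, 1.4825.
All moduli strictly greater than 1? Yes.
Verdict: Stationary.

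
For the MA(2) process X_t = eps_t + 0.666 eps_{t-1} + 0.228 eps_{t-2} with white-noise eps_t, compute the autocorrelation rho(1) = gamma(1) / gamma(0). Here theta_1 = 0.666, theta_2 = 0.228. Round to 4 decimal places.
\rho(1) = 0.5469

For an MA(q) process with theta_0 = 1, the autocovariance is
  gamma(k) = sigma^2 * sum_{i=0..q-k} theta_i * theta_{i+k},
and rho(k) = gamma(k) / gamma(0). Sigma^2 cancels.
  numerator   = (1)*(0.666) + (0.666)*(0.228) = 0.817848.
  denominator = (1)^2 + (0.666)^2 + (0.228)^2 = 1.49554.
  rho(1) = 0.817848 / 1.49554 = 0.5469.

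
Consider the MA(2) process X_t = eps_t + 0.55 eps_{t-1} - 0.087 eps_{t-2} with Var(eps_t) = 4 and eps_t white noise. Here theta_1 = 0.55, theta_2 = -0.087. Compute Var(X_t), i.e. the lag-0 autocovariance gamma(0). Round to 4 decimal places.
\gamma(0) = 5.2403

For an MA(q) process X_t = eps_t + sum_i theta_i eps_{t-i} with
Var(eps_t) = sigma^2, the variance is
  gamma(0) = sigma^2 * (1 + sum_i theta_i^2).
  sum_i theta_i^2 = (0.55)^2 + (-0.087)^2 = 0.3025 + 0.007569 = 0.310069.
  gamma(0) = 4 * (1 + 0.310069) = 4 * 1.310069 = 5.240276, which rounds to 5.2403.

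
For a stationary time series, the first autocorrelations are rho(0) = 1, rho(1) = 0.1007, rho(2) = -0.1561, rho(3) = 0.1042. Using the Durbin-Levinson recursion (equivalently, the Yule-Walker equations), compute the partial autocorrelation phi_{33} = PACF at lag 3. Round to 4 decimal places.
\phi_{33} = 0.1450

The PACF at lag k is phi_{kk}, the last component of the solution
to the Yule-Walker system G_k phi = r_k where
  (G_k)_{ij} = rho(|i - j|), (r_k)_i = rho(i), i,j = 1..k.
Equivalently, Durbin-Levinson gives phi_{kk} iteratively:
  phi_{11} = rho(1)
  phi_{kk} = [rho(k) - sum_{j=1..k-1} phi_{k-1,j} rho(k-j)]
            / [1 - sum_{j=1..k-1} phi_{k-1,j} rho(j)],
  phi_{k,j} = phi_{k-1,j} - phi_{kk} phi_{k-1,k-j},  j = 1..k-1.
Step k = 1:
  phi_11 = rho(1) = 0.1007.
Step k = 2:
  phi_22 = [rho(2) - phi_11 rho(1)] / [1 - phi_11 rho(1)] = [-0.1561 - (0.1007)(0.1007)] / [1 - (0.1007)(0.1007)]
         = -0.16624049 / 0.98985951 = -0.167944.
  Update: phi_21 = phi_11 - phi_22 phi_11 = 0.1007 - (-0.167944)(0.1007) = 0.117612.
Step k = 3:
  phi_33 = [rho(3) - phi_21 rho(2) - phi_22 rho(1)] / [1 - phi_21 rho(1) - phi_22 rho(2)]
    numerator   = 0.1042 - (0.117612)(-0.1561) - (-0.167944)(0.1007) = 0.13947113
    denominator = 1 - (0.117612)(0.1007) - (-0.167944)(-0.1561) = 0.9619405
  phi_33 = 0.13947113 / 0.9619405 = 0.145.
Therefore phi_{33} = 0.1450.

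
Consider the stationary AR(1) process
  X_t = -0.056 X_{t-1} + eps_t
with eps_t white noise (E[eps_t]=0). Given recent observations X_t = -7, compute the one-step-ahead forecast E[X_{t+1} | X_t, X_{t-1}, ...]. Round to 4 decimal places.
E[X_{t+1} \mid \mathcal F_t] = 0.3920

For an AR(p) model X_t = c + sum_i phi_i X_{t-i} + eps_t, the
one-step-ahead conditional mean is
  E[X_{t+1} | X_t, ...] = c + sum_i phi_i X_{t+1-i}.
Substitute known values:
  E[X_{t+1} | ...] = (-0.056) * (-7)
                   = 0.3920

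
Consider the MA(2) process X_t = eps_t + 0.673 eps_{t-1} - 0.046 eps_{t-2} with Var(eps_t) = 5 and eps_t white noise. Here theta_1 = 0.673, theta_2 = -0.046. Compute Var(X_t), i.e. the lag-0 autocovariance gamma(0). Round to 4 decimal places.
\gamma(0) = 7.2752

For an MA(q) process X_t = eps_t + sum_i theta_i eps_{t-i} with
Var(eps_t) = sigma^2, the variance is
  gamma(0) = sigma^2 * (1 + sum_i theta_i^2).
  sum_i theta_i^2 = (0.673)^2 + (-0.046)^2 = 0.452929 + 0.002116 = 0.455045.
  gamma(0) = 5 * (1 + 0.455045) = 5 * 1.455045 = 7.275225, which rounds to 7.2752.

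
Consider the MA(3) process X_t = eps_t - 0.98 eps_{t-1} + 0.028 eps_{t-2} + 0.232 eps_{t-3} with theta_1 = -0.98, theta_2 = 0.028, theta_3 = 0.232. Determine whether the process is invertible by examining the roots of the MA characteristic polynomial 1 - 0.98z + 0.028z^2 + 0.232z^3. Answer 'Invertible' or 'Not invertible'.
\text{Invertible}

The MA(q) characteristic polynomial is P(z) = 1 - 0.98z + 0.028z^2 + 0.232z^3.
Invertibility requires all roots to lie outside the unit circle, i.e. |z| > 1 for every root.
Degree 3: look for a simple real root z0 first, then factor out (1 - z/z0) and solve the remaining quadratic.
Testing z0 = -2.5: P(-2.5) = 1 + (-0.98)(-2.5) + (0.028)(-2.5)^2 + (0.232)(-2.5)^3
  = 1 + (2.45) + (0.175) + (-3.625) = 0.  So z_0 = -2.5 is a root, |z_0| = 2.5.
Divide out the factor (1 + 0.4 z) = (1 - z/z0) (since 1/z0 = -0.4):
  P(z) = (1 + 0.4 z)(1 + (-1.38) z + (0.58) z^2)
  [check: z-coef -1.38 - (-0.4) = -0.98; z^2-coef 0.58 - (-0.4)(-1.38) = 0.028; z^3-coef -(-0.4)(0.58) = 0.232.]
Remaining roots from the quadratic factor 1 + (-1.38) z + (0.58) z^2:
  Set 1 + (-1.38) z + (0.58) z^2 = 0, i.e. a z^2 + b z + c = 0 with a = 0.58, b = -1.38, c = 1.
  Discriminant D = b^2 - 4ac = (-1.38)^2 - 4*(0.58)*1 = 1.9044 - (2.32) = -0.4156.
  D < 0, so the roots are the complex-conjugate pair z = (-b +/- i sqrt(-D)) / (2a) = 1.1897 +/- 0.5558i.
  For a conjugate pair |z|^2 = z * conj(z) = (product of roots) = c/a = 1/(0.58) = 1.724138, so |z| = sqrt(1.724138) = 1.3131 for both roots.
Moduli of all roots: 2.5000, 1.3131, 1.3131.
All moduli strictly greater than 1? Yes.
Verdict: Invertible.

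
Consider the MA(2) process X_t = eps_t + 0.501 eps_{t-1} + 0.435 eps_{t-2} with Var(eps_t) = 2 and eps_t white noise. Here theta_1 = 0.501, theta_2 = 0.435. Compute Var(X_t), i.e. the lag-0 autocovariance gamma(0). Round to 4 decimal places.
\gamma(0) = 2.8805

For an MA(q) process X_t = eps_t + sum_i theta_i eps_{t-i} with
Var(eps_t) = sigma^2, the variance is
  gamma(0) = sigma^2 * (1 + sum_i theta_i^2).
  sum_i theta_i^2 = (0.501)^2 + (0.435)^2 = 0.251001 + 0.189225 = 0.440226.
  gamma(0) = 2 * (1 + 0.440226) = 2 * 1.440226 = 2.880452, which rounds to 2.8805.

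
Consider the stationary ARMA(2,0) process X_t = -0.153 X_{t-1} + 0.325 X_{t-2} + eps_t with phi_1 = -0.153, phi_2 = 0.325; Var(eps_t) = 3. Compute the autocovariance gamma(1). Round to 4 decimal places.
\gamma(1) = -0.8015

Multiply the model equation by X_{t-k} and take expectations. With theta_0 = psi_0 = 1 and psi_j the MA(infinity) weights, this gives
  gamma(k) - sum_i phi_i gamma(k-i) = c_k,
  c_k = sigma^2 * sum_{j=k..q} theta_j psi_{j-k}   (c_k = 0 for k > q),
using gamma(-m) = gamma(m).
Pure AR (q = 0): c_0 = sigma^2 = 3, c_k = 0 for k >= 1.
Equations for k = 0, 1, 2 (AR order 2, c_2 = 0):
  (E0) gamma(0) = phi_1 gamma(1) + phi_2 gamma(2) + c_0
  (E1) gamma(1) = phi_1 gamma(0) + phi_2 gamma(1) + c_1
  (E2) gamma(2) = phi_1 gamma(1) + phi_2 gamma(0)
From (E1): gamma(1) = A gamma(0) + B with
  A = phi_1 / (1 - phi_2) = -0.153 / 0.675 = -0.226667,   B = c_1 / (1 - phi_2) = 0 / 0.675 = 0.
Insert (E2) into (E0): gamma(0) (1 - phi_2^2) = phi_1 (1 + phi_2) gamma(1) + c_0.
  phi_1 (1 + phi_2) = (-0.153)(1.325) = -0.202725,   1 - phi_2^2 = 0.894375.
Replace gamma(1) by A gamma(0) + B and collect gamma(0):
  gamma(0) [0.894375 - (-0.202725)(-0.226667)] = c_0 = 3
  gamma(0) * 0.848424 = 3
  gamma(0) = 3 / 0.848424 = 3.535968.
  gamma(1) = A gamma(0) = (-0.226667)(3.535968) = -0.801486.
Therefore gamma(1) = -0.8015 (to 4 decimal places).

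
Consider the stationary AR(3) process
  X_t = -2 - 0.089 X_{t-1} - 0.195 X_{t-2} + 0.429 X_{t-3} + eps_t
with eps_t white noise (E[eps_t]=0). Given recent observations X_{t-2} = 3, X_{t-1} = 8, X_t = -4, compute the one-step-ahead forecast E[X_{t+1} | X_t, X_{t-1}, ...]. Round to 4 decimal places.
E[X_{t+1} \mid \mathcal F_t] = -1.9170

For an AR(p) model X_t = c + sum_i phi_i X_{t-i} + eps_t, the
one-step-ahead conditional mean is
  E[X_{t+1} | X_t, ...] = c + sum_i phi_i X_{t+1-i}.
Substitute known values:
  E[X_{t+1} | ...] = -2 + (-0.089) * (-4) + (-0.195) * (8) + (0.429) * (3)
                   = -1.9170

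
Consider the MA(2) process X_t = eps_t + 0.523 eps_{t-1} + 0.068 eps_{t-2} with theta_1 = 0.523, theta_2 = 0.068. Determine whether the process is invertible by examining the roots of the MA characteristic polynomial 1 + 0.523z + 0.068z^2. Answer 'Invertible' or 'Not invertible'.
\text{Invertible}

The MA(q) characteristic polynomial is P(z) = 1 + 0.523z + 0.068z^2.
Invertibility requires all roots to lie outside the unit circle, i.e. |z| > 1 for every root.
Set 1 + (0.523) z + (0.068) z^2 = 0, i.e. a z^2 + b z + c = 0 with a = 0.068, b = 0.523, c = 1.
Discriminant D = b^2 - 4ac = (0.523)^2 - 4*(0.068)*1 = 0.273529 - (0.272) = 0.001529.
D >= 0, so the roots are real: z = (-b +/- sqrt(D)) / (2a) = (-0.523 +/- 0.039102) / (0.136).
  z_1 = (-0.523 + 0.039102) / (0.136) = -3.5581,   |z_1| = 3.5581.
  z_2 = (-0.523 - 0.039102) / (0.136) = -4.1331,   |z_2| = 4.1331.
Moduli of all roots: 3.5581, 4.1331.
All moduli strictly greater than 1? Yes.
Verdict: Invertible.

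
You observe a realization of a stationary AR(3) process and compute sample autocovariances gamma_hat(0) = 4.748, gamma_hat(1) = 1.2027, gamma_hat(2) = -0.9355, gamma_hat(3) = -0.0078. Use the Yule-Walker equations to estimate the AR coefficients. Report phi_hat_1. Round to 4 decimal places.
\hat\phi_{1} = 0.3670

The Yule-Walker equations for an AR(p) process read, in matrix form,
  Gamma_p phi = r_p,   with   (Gamma_p)_{ij} = gamma(|i - j|),
                       (r_p)_i = gamma(i),   i,j = 1..p.
Substitute the sample gammas (Toeplitz matrix and right-hand side of size 3):
  Gamma_p = [[4.748, 1.2027, -0.9355], [1.2027, 4.748, 1.2027], [-0.9355, 1.2027, 4.748]]
  r_p     = [1.2027, -0.9355, -0.0078]
Written out (R1..R3):
  (R1) 4.748 phi_1 + 1.2027 phi_2 - 0.9355 phi_3 = 1.2027
  (R2) 1.2027 phi_1 + 4.748 phi_2 + 1.2027 phi_3 = -0.9355
  (R3) -0.9355 phi_1 + 1.2027 phi_2 + 4.748 phi_3 = -0.0078
Gaussian elimination:
  R2 <- R2 - (1.2027/4.748) R1 = R2 - (0.253307) R1:  4.443348 phi_2 + 1.439668 phi_3 = -1.240152
  R3 <- R3 - (-0.9355/4.748) R1 = R3 - (-0.19703) R1:  1.439668 phi_2 + 4.563678 phi_3 = 0.229168
  R3 <- R3 - (1.439668/4.443348) R2 = R3 - (0.324005) R2:  4.097218 phi_3 = 0.630984
Back-substitution:
  phi_hat_3 = 0.630984 / 4.097218 = 0.154003
  phi_hat_2 = (-1.240152 - (1.439668)(0.154003)) / 4.443348 = -0.329001
  phi_hat_1 = (1.2027 - (1.2027)(-0.329001) - (-0.9355)(0.154003)) / 4.748 = 0.366988
So phi_hat = [0.3670, -0.3290, 0.1540].
Therefore phi_hat_1 = 0.3670.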